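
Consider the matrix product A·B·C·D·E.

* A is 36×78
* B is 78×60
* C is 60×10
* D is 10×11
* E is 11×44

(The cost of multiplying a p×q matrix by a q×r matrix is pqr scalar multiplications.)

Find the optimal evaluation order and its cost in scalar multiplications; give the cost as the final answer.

Adjacent pairs: AB = 36·78·60 = 168480; BC = 78·60·10 = 46800; CD = 60·10·11 = 6600; DE = 10·11·44 = 4840.
Length 3: A..C: k=1: 0+46800+36·78·10=74880; k=2: 168480+0+36·60·10=190080 → min 74880 | B..D: k=2: 0+6600+78·60·11=58080; k=3: 46800+0+78·10·11=55380 → min 55380 | C..E: k=3: 0+4840+60·10·44=31240; k=4: 6600+0+60·11·44=35640 → min 31240.
Length 4: A..D: k=1: 0+55380+36·78·11=86268; k=2: 168480+6600+36·60·11=198840; k=3: 74880+0+36·10·11=78840 → min 78840 | B..E: k=2: 0+31240+78·60·44=237160; k=3: 46800+4840+78·10·44=85960; k=4: 55380+0+78·11·44=93132 → min 85960.
Length 5: A..E: k=1: 0+85960+36·78·44=209512; k=2: 168480+31240+36·60·44=294760; k=3: 74880+4840+36·10·44=95560; k=4: 78840+0+36·11·44=96264 → min 95560.
Optimal parenthesization: ((A·(B·C))·(D·E)) with cost 95560.

95560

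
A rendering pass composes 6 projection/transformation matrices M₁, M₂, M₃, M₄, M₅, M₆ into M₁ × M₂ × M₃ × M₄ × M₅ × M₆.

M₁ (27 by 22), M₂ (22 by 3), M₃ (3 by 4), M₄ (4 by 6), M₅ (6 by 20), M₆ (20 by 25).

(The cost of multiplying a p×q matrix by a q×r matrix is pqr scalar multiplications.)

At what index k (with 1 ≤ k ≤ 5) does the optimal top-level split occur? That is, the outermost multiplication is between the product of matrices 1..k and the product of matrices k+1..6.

Adjacent pairs: M₁M₂ = 27·22·3 = 1782; M₂M₃ = 22·3·4 = 264; M₃M₄ = 3·4·6 = 72; M₄M₅ = 4·6·20 = 480; M₅M₆ = 6·20·25 = 3000.
Length 3: M₁..M₃: k=1: 0+264+27·22·4=2640; k=2: 1782+0+27·3·4=2106 → min 2106 | M₂..M₄: k=2: 0+72+22·3·6=468; k=3: 264+0+22·4·6=792 → min 468 | M₃..M₅: k=3: 0+480+3·4·20=720; k=4: 72+0+3·6·20=432 → min 432 | M₄..M₆: k=4: 0+3000+4·6·25=3600; k=5: 480+0+4·20·25=2480 → min 2480.
Length 4: M₁..M₄: k=1: 0+468+27·22·6=4032; k=2: 1782+72+27·3·6=2340; k=3: 2106+0+27·4·6=2754 → min 2340 | M₂..M₅: k=2: 0+432+22·3·20=1752; k=3: 264+480+22·4·20=2504; k=4: 468+0+22·6·20=3108 → min 1752 | M₃..M₆: k=3: 0+2480+3·4·25=2780; k=4: 72+3000+3·6·25=3522; k=5: 432+0+3·20·25=1932 → min 1932.
Length 5: M₁..M₅: k=1: 0+1752+27·22·20=13632; k=2: 1782+432+27·3·20=3834; k=3: 2106+480+27·4·20=4746; k=4: 2340+0+27·6·20=5580 → min 3834 | M₂..M₆: k=2: 0+1932+22·3·25=3582; k=3: 264+2480+22·4·25=4944; k=4: 468+3000+22·6·25=6768; k=5: 1752+0+22·20·25=12752 → min 3582.
Top-level splits: k=1: (M₁..M₁)·(M₂..M₆) → 0+3582+27·22·25 = 18432; k=2: (M₁..M₂)·(M₃..M₆) → 1782+1932+27·3·25 = 5739; k=3: (M₁..M₃)·(M₄..M₆) → 2106+2480+27·4·25 = 7286; k=4: (M₁..M₄)·(M₅..M₆) → 2340+3000+27·6·25 = 9390; k=5: (M₁..M₅)·(M₆..M₆) → 3834+0+27·20·25 = 17334.
Best split is after M₂, i.e. k = 2.

2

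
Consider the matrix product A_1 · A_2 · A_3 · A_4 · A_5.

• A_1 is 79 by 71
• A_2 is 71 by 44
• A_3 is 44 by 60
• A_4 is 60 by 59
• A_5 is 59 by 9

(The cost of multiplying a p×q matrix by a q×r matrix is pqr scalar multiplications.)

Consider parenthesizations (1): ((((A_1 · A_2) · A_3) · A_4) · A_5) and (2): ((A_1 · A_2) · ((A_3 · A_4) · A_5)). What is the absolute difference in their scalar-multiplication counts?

319761

Order (1) = ((((A_1 · A_2) · A_3) · A_4) · A_5): (A_1 · A_2): 79×71 by 71×44 → 79×44, cost 79·71·44 = 246796; ((A_1 · A_2) · A_3): 79×44 by 44×60 → 79×60, cost 79·44·60 = 208560; cumulative 455356; (((A_1 · A_2) · A_3) · A_4): 79×60 by 60×59 → 79×59, cost 79·60·59 = 279660; cumulative 735016; ((((A_1 · A_2) · A_3) · A_4) · A_5): 79×59 by 59×9 → 79×9, cost 79·59·9 = 41949; cumulative 776965. Total 776965.
Order (2) = ((A_1 · A_2) · ((A_3 · A_4) · A_5)): (A_1 · A_2): 79×71 by 71×44 → 79×44, cost 79·71·44 = 246796; (A_3 · A_4): 44×60 by 60×59 → 44×59, cost 44·60·59 = 155760; ((A_3 · A_4) · A_5): 44×59 by 59×9 → 44×9, cost 44·59·9 = 23364; cumulative 179124; ((A_1 · A_2) · ((A_3 · A_4) · A_5)): 79×44 by 44×9 → 79×9, cost 79·44·9 = 31284; cumulative 457204. Total 457204.
Difference: |776965 − 457204| = 319761.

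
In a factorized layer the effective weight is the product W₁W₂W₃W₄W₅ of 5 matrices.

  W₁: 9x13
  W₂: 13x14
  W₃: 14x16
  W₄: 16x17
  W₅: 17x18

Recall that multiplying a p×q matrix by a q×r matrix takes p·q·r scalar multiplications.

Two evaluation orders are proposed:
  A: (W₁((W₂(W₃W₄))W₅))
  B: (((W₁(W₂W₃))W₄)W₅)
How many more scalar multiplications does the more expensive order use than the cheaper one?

Order A = (W₁((W₂(W₃W₄))W₅)): (W₃W₄): 14×16 by 16×17 → 14×17, cost 14·16·17 = 3808; (W₂(W₃W₄)): 13×14 by 14×17 → 13×17, cost 13·14·17 = 3094; cumulative 6902; ((W₂(W₃W₄))W₅): 13×17 by 17×18 → 13×18, cost 13·17·18 = 3978; cumulative 10880; (W₁((W₂(W₃W₄))W₅)): 9×13 by 13×18 → 9×18, cost 9·13·18 = 2106; cumulative 12986. Total 12986.
Order B = (((W₁(W₂W₃))W₄)W₅): (W₂W₃): 13×14 by 14×16 → 13×16, cost 13·14·16 = 2912; (W₁(W₂W₃)): 9×13 by 13×16 → 9×16, cost 9·13·16 = 1872; cumulative 4784; ((W₁(W₂W₃))W₄): 9×16 by 16×17 → 9×17, cost 9·16·17 = 2448; cumulative 7232; (((W₁(W₂W₃))W₄)W₅): 9×17 by 17×18 → 9×18, cost 9·17·18 = 2754; cumulative 9986. Total 9986.
Difference: |12986 − 9986| = 3000.

3000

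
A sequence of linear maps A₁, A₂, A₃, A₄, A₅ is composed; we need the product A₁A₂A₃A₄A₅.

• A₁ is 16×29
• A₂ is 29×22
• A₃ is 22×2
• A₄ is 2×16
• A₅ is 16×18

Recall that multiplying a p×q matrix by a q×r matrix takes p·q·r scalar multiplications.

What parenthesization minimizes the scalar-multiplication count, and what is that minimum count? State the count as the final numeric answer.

3356

Adjacent pairs: A₁A₂ = 16·29·22 = 10208; A₂A₃ = 29·22·2 = 1276; A₃A₄ = 22·2·16 = 704; A₄A₅ = 2·16·18 = 576.
Length 3: A₁..A₃: k=1: 0+1276+16·29·2=2204; k=2: 10208+0+16·22·2=10912 → min 2204 | A₂..A₄: k=2: 0+704+29·22·16=10912; k=3: 1276+0+29·2·16=2204 → min 2204 | A₃..A₅: k=3: 0+576+22·2·18=1368; k=4: 704+0+22·16·18=7040 → min 1368.
Length 4: A₁..A₄: k=1: 0+2204+16·29·16=9628; k=2: 10208+704+16·22·16=16544; k=3: 2204+0+16·2·16=2716 → min 2716 | A₂..A₅: k=2: 0+1368+29·22·18=12852; k=3: 1276+576+29·2·18=2896; k=4: 2204+0+29·16·18=10556 → min 2896.
Length 5: A₁..A₅: k=1: 0+2896+16·29·18=11248; k=2: 10208+1368+16·22·18=17912; k=3: 2204+576+16·2·18=3356; k=4: 2716+0+16·16·18=7324 → min 3356.
Optimal parenthesization: ((A₁(A₂A₃))(A₄A₅)) with cost 3356.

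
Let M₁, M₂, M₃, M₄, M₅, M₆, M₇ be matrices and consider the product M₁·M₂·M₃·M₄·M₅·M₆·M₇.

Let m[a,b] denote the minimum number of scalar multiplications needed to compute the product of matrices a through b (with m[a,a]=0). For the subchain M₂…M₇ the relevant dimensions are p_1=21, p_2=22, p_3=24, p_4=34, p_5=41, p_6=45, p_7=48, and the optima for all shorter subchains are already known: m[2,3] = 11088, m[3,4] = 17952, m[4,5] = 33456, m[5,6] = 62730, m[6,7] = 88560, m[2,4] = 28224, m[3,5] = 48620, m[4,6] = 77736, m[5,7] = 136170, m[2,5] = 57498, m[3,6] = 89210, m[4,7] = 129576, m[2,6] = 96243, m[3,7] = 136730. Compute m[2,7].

m[2,7] = min over k∈[2,6] of m[2,k]+m[k+1,7]+p_{1}·p_k·p_{7}.
k=2: 0 + 136730 + 21·22·48 = 158906; k=3: 11088 + 129576 + 21·24·48 = 164856; k=4: 28224 + 136170 + 21·34·48 = 198666; k=5: 57498 + 88560 + 21·41·48 = 187386; k=6: 96243 + 0 + 21·45·48 = 141603.
Minimum: 141603 at k=6.

141603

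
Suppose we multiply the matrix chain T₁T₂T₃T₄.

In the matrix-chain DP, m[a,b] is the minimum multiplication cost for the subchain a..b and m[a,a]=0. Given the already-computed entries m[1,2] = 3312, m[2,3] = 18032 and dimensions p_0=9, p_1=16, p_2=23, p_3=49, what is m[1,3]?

13455

m[1,3] = min over k∈[1,2] of m[1,k]+m[k+1,3]+p_{0}·p_k·p_{3}.
k=1: 0 + 18032 + 9·16·49 = 25088; k=2: 3312 + 0 + 9·23·49 = 13455.
Minimum: 13455 at k=2.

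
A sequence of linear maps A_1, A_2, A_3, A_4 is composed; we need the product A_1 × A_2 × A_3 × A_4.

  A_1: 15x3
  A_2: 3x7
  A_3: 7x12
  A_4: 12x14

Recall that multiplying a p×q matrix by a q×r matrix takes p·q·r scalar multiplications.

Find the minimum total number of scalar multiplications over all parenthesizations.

1386

Adjacent pairs: A_1A_2 = 15·3·7 = 315; A_2A_3 = 3·7·12 = 252; A_3A_4 = 7·12·14 = 1176.
Length 3: A_1..A_3: k=1: 0+252+15·3·12=792; k=2: 315+0+15·7·12=1575 → min 792 | A_2..A_4: k=2: 0+1176+3·7·14=1470; k=3: 252+0+3·12·14=756 → min 756.
Length 4: A_1..A_4: k=1: 0+756+15·3·14=1386; k=2: 315+1176+15·7·14=2961; k=3: 792+0+15·12·14=3312 → min 1386.
Optimal order: (A_1 × ((A_2 × A_3) × A_4)) with cost 1386.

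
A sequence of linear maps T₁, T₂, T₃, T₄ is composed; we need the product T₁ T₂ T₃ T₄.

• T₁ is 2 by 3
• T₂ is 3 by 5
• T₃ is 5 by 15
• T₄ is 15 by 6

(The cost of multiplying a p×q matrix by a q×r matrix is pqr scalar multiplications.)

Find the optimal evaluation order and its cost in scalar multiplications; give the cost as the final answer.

360

Adjacent pairs: T₁T₂ = 2·3·5 = 30; T₂T₃ = 3·5·15 = 225; T₃T₄ = 5·15·6 = 450.
Length 3: T₁..T₃: k=1: 0+225+2·3·15=315; k=2: 30+0+2·5·15=180 → min 180 | T₂..T₄: k=2: 0+450+3·5·6=540; k=3: 225+0+3·15·6=495 → min 495.
Length 4: T₁..T₄: k=1: 0+495+2·3·6=531; k=2: 30+450+2·5·6=540; k=3: 180+0+2·15·6=360 → min 360.
Optimal parenthesization: (((T₁ T₂) T₃) T₄) with cost 360.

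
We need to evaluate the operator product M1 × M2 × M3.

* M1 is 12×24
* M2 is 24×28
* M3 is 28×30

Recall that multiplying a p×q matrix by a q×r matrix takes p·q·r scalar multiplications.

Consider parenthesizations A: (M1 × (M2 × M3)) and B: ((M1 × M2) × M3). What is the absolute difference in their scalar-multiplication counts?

10656

Order A = (M1 × (M2 × M3)): (M2 × M3): 24×28 by 28×30 → 24×30, cost 24·28·30 = 20160; (M1 × (M2 × M3)): 12×24 by 24×30 → 12×30, cost 12·24·30 = 8640; cumulative 28800. Total 28800.
Order B = ((M1 × M2) × M3): (M1 × M2): 12×24 by 24×28 → 12×28, cost 12·24·28 = 8064; ((M1 × M2) × M3): 12×28 by 28×30 → 12×30, cost 12·28·30 = 10080; cumulative 18144. Total 18144.
Difference: |28800 − 18144| = 10656.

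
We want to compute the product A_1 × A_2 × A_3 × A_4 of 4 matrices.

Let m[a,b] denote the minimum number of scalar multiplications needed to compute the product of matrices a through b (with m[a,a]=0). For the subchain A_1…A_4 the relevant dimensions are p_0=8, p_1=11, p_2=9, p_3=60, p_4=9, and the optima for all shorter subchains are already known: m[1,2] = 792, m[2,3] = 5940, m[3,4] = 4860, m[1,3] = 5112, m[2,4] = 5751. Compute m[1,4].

6300

m[1,4] = min over k∈[1,3] of m[1,k]+m[k+1,4]+p_{0}·p_k·p_{4}.
k=1: 0 + 5751 + 8·11·9 = 6543; k=2: 792 + 4860 + 8·9·9 = 6300; k=3: 5112 + 0 + 8·60·9 = 9432.
Minimum: 6300 at k=2.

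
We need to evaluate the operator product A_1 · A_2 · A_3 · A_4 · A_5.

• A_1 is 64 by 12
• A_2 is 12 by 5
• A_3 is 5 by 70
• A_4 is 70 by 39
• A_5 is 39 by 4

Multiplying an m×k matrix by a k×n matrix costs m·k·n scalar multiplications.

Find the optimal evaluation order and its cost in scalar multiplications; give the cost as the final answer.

15632

Adjacent pairs: A_1A_2 = 64·12·5 = 3840; A_2A_3 = 12·5·70 = 4200; A_3A_4 = 5·70·39 = 13650; A_4A_5 = 70·39·4 = 10920.
Length 3: A_1..A_3: k=1: 0+4200+64·12·70=57960; k=2: 3840+0+64·5·70=26240 → min 26240 | A_2..A_4: k=2: 0+13650+12·5·39=15990; k=3: 4200+0+12·70·39=36960 → min 15990 | A_3..A_5: k=3: 0+10920+5·70·4=12320; k=4: 13650+0+5·39·4=14430 → min 12320.
Length 4: A_1..A_4: k=1: 0+15990+64·12·39=45942; k=2: 3840+13650+64·5·39=29970; k=3: 26240+0+64·70·39=200960 → min 29970 | A_2..A_5: k=2: 0+12320+12·5·4=12560; k=3: 4200+10920+12·70·4=18480; k=4: 15990+0+12·39·4=17862 → min 12560.
Length 5: A_1..A_5: k=1: 0+12560+64·12·4=15632; k=2: 3840+12320+64·5·4=17440; k=3: 26240+10920+64·70·4=55080; k=4: 29970+0+64·39·4=39954 → min 15632.
Optimal parenthesization: (A_1 · (A_2 · (A_3 · (A_4 · A_5)))) with cost 15632.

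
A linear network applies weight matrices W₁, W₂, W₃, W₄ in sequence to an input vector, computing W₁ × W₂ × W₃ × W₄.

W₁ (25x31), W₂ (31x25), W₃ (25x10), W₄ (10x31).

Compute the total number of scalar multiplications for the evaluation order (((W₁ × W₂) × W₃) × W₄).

33375

(W₁ × W₂): 25×31 by 31×25 → 25×25, cost 25·31·25 = 19375
((W₁ × W₂) × W₃): 25×25 by 25×10 → 25×10, cost 25·25·10 = 6250; cumulative 25625
(((W₁ × W₂) × W₃) × W₄): 25×10 by 10×31 → 25×31, cost 25·10·31 = 7750; cumulative 33375
Total: 33375 scalar multiplications.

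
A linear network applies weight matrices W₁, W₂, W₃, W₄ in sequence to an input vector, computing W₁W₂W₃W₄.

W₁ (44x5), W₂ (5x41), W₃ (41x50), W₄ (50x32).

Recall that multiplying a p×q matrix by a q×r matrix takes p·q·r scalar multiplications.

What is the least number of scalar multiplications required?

25290

Adjacent pairs: W₁W₂ = 44·5·41 = 9020; W₂W₃ = 5·41·50 = 10250; W₃W₄ = 41·50·32 = 65600.
Length 3: W₁..W₃: k=1: 0+10250+44·5·50=21250; k=2: 9020+0+44·41·50=99220 → min 21250 | W₂..W₄: k=2: 0+65600+5·41·32=72160; k=3: 10250+0+5·50·32=18250 → min 18250.
Length 4: W₁..W₄: k=1: 0+18250+44·5·32=25290; k=2: 9020+65600+44·41·32=132348; k=3: 21250+0+44·50·32=91650 → min 25290.
Optimal order: (W₁((W₂W₃)W₄)) with cost 25290.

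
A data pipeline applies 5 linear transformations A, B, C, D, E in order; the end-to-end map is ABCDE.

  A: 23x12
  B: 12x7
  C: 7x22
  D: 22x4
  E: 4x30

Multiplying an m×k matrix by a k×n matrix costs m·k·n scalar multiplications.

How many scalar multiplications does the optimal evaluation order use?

4816

Adjacent pairs: AB = 23·12·7 = 1932; BC = 12·7·22 = 1848; CD = 7·22·4 = 616; DE = 22·4·30 = 2640.
Length 3: A..C: k=1: 0+1848+23·12·22=7920; k=2: 1932+0+23·7·22=5474 → min 5474 | B..D: k=2: 0+616+12·7·4=952; k=3: 1848+0+12·22·4=2904 → min 952 | C..E: k=3: 0+2640+7·22·30=7260; k=4: 616+0+7·4·30=1456 → min 1456.
Length 4: A..D: k=1: 0+952+23·12·4=2056; k=2: 1932+616+23·7·4=3192; k=3: 5474+0+23·22·4=7498 → min 2056 | B..E: k=2: 0+1456+12·7·30=3976; k=3: 1848+2640+12·22·30=12408; k=4: 952+0+12·4·30=2392 → min 2392.
Length 5: A..E: k=1: 0+2392+23·12·30=10672; k=2: 1932+1456+23·7·30=8218; k=3: 5474+2640+23·22·30=23294; k=4: 2056+0+23·4·30=4816 → min 4816.
Optimal order: ((A(B(CD)))E) with cost 4816.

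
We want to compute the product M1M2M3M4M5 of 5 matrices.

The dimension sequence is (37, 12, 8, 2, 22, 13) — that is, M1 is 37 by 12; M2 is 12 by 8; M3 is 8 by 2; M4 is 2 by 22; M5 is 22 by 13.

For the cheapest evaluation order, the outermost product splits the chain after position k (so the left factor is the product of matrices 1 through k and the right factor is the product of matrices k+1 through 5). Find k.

3

Adjacent pairs: M1M2 = 37·12·8 = 3552; M2M3 = 12·8·2 = 192; M3M4 = 8·2·22 = 352; M4M5 = 2·22·13 = 572.
Length 3: M1..M3: k=1: 0+192+37·12·2=1080; k=2: 3552+0+37·8·2=4144 → min 1080 | M2..M4: k=2: 0+352+12·8·22=2464; k=3: 192+0+12·2·22=720 → min 720 | M3..M5: k=3: 0+572+8·2·13=780; k=4: 352+0+8·22·13=2640 → min 780.
Length 4: M1..M4: k=1: 0+720+37·12·22=10488; k=2: 3552+352+37·8·22=10416; k=3: 1080+0+37·2·22=2708 → min 2708 | M2..M5: k=2: 0+780+12·8·13=2028; k=3: 192+572+12·2·13=1076; k=4: 720+0+12·22·13=4152 → min 1076.
Top-level splits: k=1: (M1..M1)·(M2..M5) → 0+1076+37·12·13 = 6848; k=2: (M1..M2)·(M3..M5) → 3552+780+37·8·13 = 8180; k=3: (M1..M3)·(M4..M5) → 1080+572+37·2·13 = 2614; k=4: (M1..M4)·(M5..M5) → 2708+0+37·22·13 = 13290.
Best split is after M3, i.e. k = 3.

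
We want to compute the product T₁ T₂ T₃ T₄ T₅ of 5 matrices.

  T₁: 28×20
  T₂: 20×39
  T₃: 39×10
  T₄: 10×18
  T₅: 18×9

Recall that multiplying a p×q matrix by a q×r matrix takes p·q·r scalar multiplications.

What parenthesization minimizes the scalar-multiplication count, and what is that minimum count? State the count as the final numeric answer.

16260

Adjacent pairs: T₁T₂ = 28·20·39 = 21840; T₂T₃ = 20·39·10 = 7800; T₃T₄ = 39·10·18 = 7020; T₄T₅ = 10·18·9 = 1620.
Length 3: T₁..T₃: k=1: 0+7800+28·20·10=13400; k=2: 21840+0+28·39·10=32760 → min 13400 | T₂..T₄: k=2: 0+7020+20·39·18=21060; k=3: 7800+0+20·10·18=11400 → min 11400 | T₃..T₅: k=3: 0+1620+39·10·9=5130; k=4: 7020+0+39·18·9=13338 → min 5130.
Length 4: T₁..T₄: k=1: 0+11400+28·20·18=21480; k=2: 21840+7020+28·39·18=48516; k=3: 13400+0+28·10·18=18440 → min 18440 | T₂..T₅: k=2: 0+5130+20·39·9=12150; k=3: 7800+1620+20·10·9=11220; k=4: 11400+0+20·18·9=14640 → min 11220.
Length 5: T₁..T₅: k=1: 0+11220+28·20·9=16260; k=2: 21840+5130+28·39·9=36798; k=3: 13400+1620+28·10·9=17540; k=4: 18440+0+28·18·9=22976 → min 16260.
Optimal parenthesization: (T₁ ((T₂ T₃) (T₄ T₅))) with cost 16260.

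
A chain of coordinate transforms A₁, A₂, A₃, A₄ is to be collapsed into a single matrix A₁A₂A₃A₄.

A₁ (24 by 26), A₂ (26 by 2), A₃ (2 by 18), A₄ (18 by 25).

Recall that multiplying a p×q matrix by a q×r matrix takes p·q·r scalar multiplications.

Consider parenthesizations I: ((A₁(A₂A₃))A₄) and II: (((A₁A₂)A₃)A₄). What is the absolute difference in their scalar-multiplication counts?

Order I = ((A₁(A₂A₃))A₄): (A₂A₃): 26×2 by 2×18 → 26×18, cost 26·2·18 = 936; (A₁(A₂A₃)): 24×26 by 26×18 → 24×18, cost 24·26·18 = 11232; cumulative 12168; ((A₁(A₂A₃))A₄): 24×18 by 18×25 → 24×25, cost 24·18·25 = 10800; cumulative 22968. Total 22968.
Order II = (((A₁A₂)A₃)A₄): (A₁A₂): 24×26 by 26×2 → 24×2, cost 24·26·2 = 1248; ((A₁A₂)A₃): 24×2 by 2×18 → 24×18, cost 24·2·18 = 864; cumulative 2112; (((A₁A₂)A₃)A₄): 24×18 by 18×25 → 24×25, cost 24·18·25 = 10800; cumulative 12912. Total 12912.
Difference: |22968 − 12912| = 10056.

10056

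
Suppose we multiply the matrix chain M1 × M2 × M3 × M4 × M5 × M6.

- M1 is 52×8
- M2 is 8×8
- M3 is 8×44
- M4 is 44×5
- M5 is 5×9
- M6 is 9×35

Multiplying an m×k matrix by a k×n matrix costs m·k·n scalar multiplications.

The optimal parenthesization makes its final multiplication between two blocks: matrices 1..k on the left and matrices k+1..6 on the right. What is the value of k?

Adjacent pairs: M1M2 = 52·8·8 = 3328; M2M3 = 8·8·44 = 2816; M3M4 = 8·44·5 = 1760; M4M5 = 44·5·9 = 1980; M5M6 = 5·9·35 = 1575.
Length 3: M1..M3: k=1: 0+2816+52·8·44=21120; k=2: 3328+0+52·8·44=21632 → min 21120 | M2..M4: k=2: 0+1760+8·8·5=2080; k=3: 2816+0+8·44·5=4576 → min 2080 | M3..M5: k=3: 0+1980+8·44·9=5148; k=4: 1760+0+8·5·9=2120 → min 2120 | M4..M6: k=4: 0+1575+44·5·35=9275; k=5: 1980+0+44·9·35=15840 → min 9275.
Length 4: M1..M4: k=1: 0+2080+52·8·5=4160; k=2: 3328+1760+52·8·5=7168; k=3: 21120+0+52·44·5=32560 → min 4160 | M2..M5: k=2: 0+2120+8·8·9=2696; k=3: 2816+1980+8·44·9=7964; k=4: 2080+0+8·5·9=2440 → min 2440 | M3..M6: k=3: 0+9275+8·44·35=21595; k=4: 1760+1575+8·5·35=4735; k=5: 2120+0+8·9·35=4640 → min 4640.
Length 5: M1..M5: k=1: 0+2440+52·8·9=6184; k=2: 3328+2120+52·8·9=9192; k=3: 21120+1980+52·44·9=43692; k=4: 4160+0+52·5·9=6500 → min 6184 | M2..M6: k=2: 0+4640+8·8·35=6880; k=3: 2816+9275+8·44·35=24411; k=4: 2080+1575+8·5·35=5055; k=5: 2440+0+8·9·35=4960 → min 4960.
Top-level splits: k=1: (M1..M1)·(M2..M6) → 0+4960+52·8·35 = 19520; k=2: (M1..M2)·(M3..M6) → 3328+4640+52·8·35 = 22528; k=3: (M1..M3)·(M4..M6) → 21120+9275+52·44·35 = 110475; k=4: (M1..M4)·(M5..M6) → 4160+1575+52·5·35 = 14835; k=5: (M1..M5)·(M6..M6) → 6184+0+52·9·35 = 22564.
Best split is after M4, i.e. k = 4.

4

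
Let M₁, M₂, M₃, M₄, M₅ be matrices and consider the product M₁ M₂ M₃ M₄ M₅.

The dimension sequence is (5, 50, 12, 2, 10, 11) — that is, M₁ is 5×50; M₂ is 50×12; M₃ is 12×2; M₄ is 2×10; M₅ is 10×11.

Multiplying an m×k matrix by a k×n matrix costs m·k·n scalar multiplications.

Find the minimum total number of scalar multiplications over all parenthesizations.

Adjacent pairs: M₁M₂ = 5·50·12 = 3000; M₂M₃ = 50·12·2 = 1200; M₃M₄ = 12·2·10 = 240; M₄M₅ = 2·10·11 = 220.
Length 3: M₁..M₃: k=1: 0+1200+5·50·2=1700; k=2: 3000+0+5·12·2=3120 → min 1700 | M₂..M₄: k=2: 0+240+50·12·10=6240; k=3: 1200+0+50·2·10=2200 → min 2200 | M₃..M₅: k=3: 0+220+12·2·11=484; k=4: 240+0+12·10·11=1560 → min 484.
Length 4: M₁..M₄: k=1: 0+2200+5·50·10=4700; k=2: 3000+240+5·12·10=3840; k=3: 1700+0+5·2·10=1800 → min 1800 | M₂..M₅: k=2: 0+484+50·12·11=7084; k=3: 1200+220+50·2·11=2520; k=4: 2200+0+50·10·11=7700 → min 2520.
Length 5: M₁..M₅: k=1: 0+2520+5·50·11=5270; k=2: 3000+484+5·12·11=4144; k=3: 1700+220+5·2·11=2030; k=4: 1800+0+5·10·11=2350 → min 2030.
Optimal order: ((M₁ (M₂ M₃)) (M₄ M₅)) with cost 2030.

2030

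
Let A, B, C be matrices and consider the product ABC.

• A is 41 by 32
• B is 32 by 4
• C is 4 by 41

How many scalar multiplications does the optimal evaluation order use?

Order (A(BC)): (BC): 32×4 by 4×41 → 32×41, cost 32·4·41 = 5248; (A(BC)): 41×32 by 32×41 → 41×41, cost 41·32·41 = 53792; cumulative 59040. Total 59040.
Order ((AB)C): (AB): 41×32 by 32×4 → 41×4, cost 41·32·4 = 5248; ((AB)C): 41×4 by 4×41 → 41×41, cost 41·4·41 = 6724; cumulative 11972. Total 11972.
Minimum: 11972.

11972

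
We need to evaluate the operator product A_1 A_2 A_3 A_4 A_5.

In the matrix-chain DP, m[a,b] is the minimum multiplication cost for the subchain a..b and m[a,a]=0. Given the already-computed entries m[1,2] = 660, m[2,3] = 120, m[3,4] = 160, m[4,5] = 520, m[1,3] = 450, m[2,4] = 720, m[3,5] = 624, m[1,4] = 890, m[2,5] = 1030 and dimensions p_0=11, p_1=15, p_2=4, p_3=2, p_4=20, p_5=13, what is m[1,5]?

1256

m[1,5] = min over k∈[1,4] of m[1,k]+m[k+1,5]+p_{0}·p_k·p_{5}.
k=1: 0 + 1030 + 11·15·13 = 3175; k=2: 660 + 624 + 11·4·13 = 1856; k=3: 450 + 520 + 11·2·13 = 1256; k=4: 890 + 0 + 11·20·13 = 3750.
Minimum: 1256 at k=3.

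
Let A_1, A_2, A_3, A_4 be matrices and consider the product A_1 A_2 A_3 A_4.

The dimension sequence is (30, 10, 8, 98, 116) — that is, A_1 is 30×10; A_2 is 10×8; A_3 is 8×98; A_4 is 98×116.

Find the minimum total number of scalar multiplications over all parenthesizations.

Adjacent pairs: A_1A_2 = 30·10·8 = 2400; A_2A_3 = 10·8·98 = 7840; A_3A_4 = 8·98·116 = 90944.
Length 3: A_1..A_3: k=1: 0+7840+30·10·98=37240; k=2: 2400+0+30·8·98=25920 → min 25920 | A_2..A_4: k=2: 0+90944+10·8·116=100224; k=3: 7840+0+10·98·116=121520 → min 100224.
Length 4: A_1..A_4: k=1: 0+100224+30·10·116=135024; k=2: 2400+90944+30·8·116=121184; k=3: 25920+0+30·98·116=366960 → min 121184.
Optimal order: ((A_1 A_2) (A_3 A_4)) with cost 121184.

121184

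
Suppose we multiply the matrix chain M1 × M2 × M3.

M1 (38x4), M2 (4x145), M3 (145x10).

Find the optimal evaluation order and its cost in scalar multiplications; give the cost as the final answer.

7320

(M1 × (M2 × M3)): cost 7320.
((M1 × M2) × M3): cost 77140.
Optimal: (M1 × (M2 × M3)) with cost 7320.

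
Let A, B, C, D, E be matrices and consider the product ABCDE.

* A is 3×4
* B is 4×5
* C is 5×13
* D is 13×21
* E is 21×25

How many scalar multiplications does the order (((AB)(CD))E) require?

3315

(AB): 3×4 by 4×5 → 3×5, cost 3·4·5 = 60
(CD): 5×13 by 13×21 → 5×21, cost 5·13·21 = 1365
((AB)(CD)): 3×5 by 5×21 → 3×21, cost 3·5·21 = 315; cumulative 1740
(((AB)(CD))E): 3×21 by 21×25 → 3×25, cost 3·21·25 = 1575; cumulative 3315
Total: 3315 scalar multiplications.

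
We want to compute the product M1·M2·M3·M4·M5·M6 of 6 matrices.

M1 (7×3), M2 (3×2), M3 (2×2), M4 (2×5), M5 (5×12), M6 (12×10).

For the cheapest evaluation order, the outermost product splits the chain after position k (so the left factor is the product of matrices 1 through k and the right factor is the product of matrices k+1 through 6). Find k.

Adjacent pairs: M1M2 = 7·3·2 = 42; M2M3 = 3·2·2 = 12; M3M4 = 2·2·5 = 20; M4M5 = 2·5·12 = 120; M5M6 = 5·12·10 = 600.
Length 3: M1..M3: k=1: 0+12+7·3·2=54; k=2: 42+0+7·2·2=70 → min 54 | M2..M4: k=2: 0+20+3·2·5=50; k=3: 12+0+3·2·5=42 → min 42 | M3..M5: k=3: 0+120+2·2·12=168; k=4: 20+0+2·5·12=140 → min 140 | M4..M6: k=4: 0+600+2·5·10=700; k=5: 120+0+2·12·10=360 → min 360.
Length 4: M1..M4: k=1: 0+42+7·3·5=147; k=2: 42+20+7·2·5=132; k=3: 54+0+7·2·5=124 → min 124 | M2..M5: k=2: 0+140+3·2·12=212; k=3: 12+120+3·2·12=204; k=4: 42+0+3·5·12=222 → min 204 | M3..M6: k=3: 0+360+2·2·10=400; k=4: 20+600+2·5·10=720; k=5: 140+0+2·12·10=380 → min 380.
Length 5: M1..M5: k=1: 0+204+7·3·12=456; k=2: 42+140+7·2·12=350; k=3: 54+120+7·2·12=342; k=4: 124+0+7·5·12=544 → min 342 | M2..M6: k=2: 0+380+3·2·10=440; k=3: 12+360+3·2·10=432; k=4: 42+600+3·5·10=792; k=5: 204+0+3·12·10=564 → min 432.
Top-level splits: k=1: (M1..M1)·(M2..M6) → 0+432+7·3·10 = 642; k=2: (M1..M2)·(M3..M6) → 42+380+7·2·10 = 562; k=3: (M1..M3)·(M4..M6) → 54+360+7·2·10 = 554; k=4: (M1..M4)·(M5..M6) → 124+600+7·5·10 = 1074; k=5: (M1..M5)·(M6..M6) → 342+0+7·12·10 = 1182.
Best split is after M3, i.e. k = 3.

3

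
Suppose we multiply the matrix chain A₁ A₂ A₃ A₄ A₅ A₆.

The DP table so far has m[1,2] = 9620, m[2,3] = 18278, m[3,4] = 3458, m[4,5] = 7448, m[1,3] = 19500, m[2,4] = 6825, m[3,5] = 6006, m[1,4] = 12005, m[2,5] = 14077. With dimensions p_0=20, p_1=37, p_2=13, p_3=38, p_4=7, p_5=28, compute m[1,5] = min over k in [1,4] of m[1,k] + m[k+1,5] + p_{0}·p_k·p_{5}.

m[1,5] = min over k∈[1,4] of m[1,k]+m[k+1,5]+p_{0}·p_k·p_{5}.
k=1: 0 + 14077 + 20·37·28 = 34797; k=2: 9620 + 6006 + 20·13·28 = 22906; k=3: 19500 + 7448 + 20·38·28 = 48228; k=4: 12005 + 0 + 20·7·28 = 15925.
Minimum: 15925 at k=4.

15925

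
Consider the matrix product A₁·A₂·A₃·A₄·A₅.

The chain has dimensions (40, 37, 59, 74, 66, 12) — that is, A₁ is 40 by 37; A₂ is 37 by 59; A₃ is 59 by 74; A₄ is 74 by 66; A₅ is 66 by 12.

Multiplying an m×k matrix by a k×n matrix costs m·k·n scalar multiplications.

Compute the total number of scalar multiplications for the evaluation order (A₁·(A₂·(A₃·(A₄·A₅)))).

154956

(A₄·A₅): 74×66 by 66×12 → 74×12, cost 74·66·12 = 58608
(A₃·(A₄·A₅)): 59×74 by 74×12 → 59×12, cost 59·74·12 = 52392; cumulative 111000
(A₂·(A₃·(A₄·A₅))): 37×59 by 59×12 → 37×12, cost 37·59·12 = 26196; cumulative 137196
(A₁·(A₂·(A₃·(A₄·A₅)))): 40×37 by 37×12 → 40×12, cost 40·37·12 = 17760; cumulative 154956
Total: 154956 scalar multiplications.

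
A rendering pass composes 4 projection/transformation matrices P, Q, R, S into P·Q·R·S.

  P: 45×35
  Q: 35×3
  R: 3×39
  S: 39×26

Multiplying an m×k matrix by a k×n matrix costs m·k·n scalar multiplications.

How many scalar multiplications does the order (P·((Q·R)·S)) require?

80535

(Q·R): 35×3 by 3×39 → 35×39, cost 35·3·39 = 4095
((Q·R)·S): 35×39 by 39×26 → 35×26, cost 35·39·26 = 35490; cumulative 39585
(P·((Q·R)·S)): 45×35 by 35×26 → 45×26, cost 45·35·26 = 40950; cumulative 80535
Total: 80535 scalar multiplications.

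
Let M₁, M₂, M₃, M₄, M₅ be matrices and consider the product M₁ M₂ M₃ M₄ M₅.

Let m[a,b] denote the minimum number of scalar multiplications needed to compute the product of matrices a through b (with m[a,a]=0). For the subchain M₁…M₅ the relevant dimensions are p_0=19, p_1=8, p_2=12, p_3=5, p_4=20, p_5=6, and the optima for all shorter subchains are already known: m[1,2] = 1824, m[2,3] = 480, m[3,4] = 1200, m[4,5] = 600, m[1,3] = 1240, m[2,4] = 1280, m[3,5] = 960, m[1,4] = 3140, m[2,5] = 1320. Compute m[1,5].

m[1,5] = min over k∈[1,4] of m[1,k]+m[k+1,5]+p_{0}·p_k·p_{5}.
k=1: 0 + 1320 + 19·8·6 = 2232; k=2: 1824 + 960 + 19·12·6 = 4152; k=3: 1240 + 600 + 19·5·6 = 2410; k=4: 3140 + 0 + 19·20·6 = 5420.
Minimum: 2232 at k=1.

2232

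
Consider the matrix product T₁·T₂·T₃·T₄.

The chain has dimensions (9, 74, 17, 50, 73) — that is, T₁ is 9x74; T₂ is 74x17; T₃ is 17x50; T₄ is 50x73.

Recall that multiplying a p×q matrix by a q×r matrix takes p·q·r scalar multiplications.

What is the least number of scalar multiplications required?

Adjacent pairs: T₁T₂ = 9·74·17 = 11322; T₂T₃ = 74·17·50 = 62900; T₃T₄ = 17·50·73 = 62050.
Length 3: T₁..T₃: k=1: 0+62900+9·74·50=96200; k=2: 11322+0+9·17·50=18972 → min 18972 | T₂..T₄: k=2: 0+62050+74·17·73=153884; k=3: 62900+0+74·50·73=333000 → min 153884.
Length 4: T₁..T₄: k=1: 0+153884+9·74·73=202502; k=2: 11322+62050+9·17·73=84541; k=3: 18972+0+9·50·73=51822 → min 51822.
Optimal order: (((T₁·T₂)·T₃)·T₄) with cost 51822.

51822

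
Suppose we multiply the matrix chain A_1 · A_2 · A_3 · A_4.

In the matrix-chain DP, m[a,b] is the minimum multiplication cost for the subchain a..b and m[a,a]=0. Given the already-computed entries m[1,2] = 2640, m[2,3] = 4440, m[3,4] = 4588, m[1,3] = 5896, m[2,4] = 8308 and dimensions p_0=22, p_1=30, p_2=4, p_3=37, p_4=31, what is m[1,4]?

m[1,4] = min over k∈[1,3] of m[1,k]+m[k+1,4]+p_{0}·p_k·p_{4}.
k=1: 0 + 8308 + 22·30·31 = 28768; k=2: 2640 + 4588 + 22·4·31 = 9956; k=3: 5896 + 0 + 22·37·31 = 31130.
Minimum: 9956 at k=2.

9956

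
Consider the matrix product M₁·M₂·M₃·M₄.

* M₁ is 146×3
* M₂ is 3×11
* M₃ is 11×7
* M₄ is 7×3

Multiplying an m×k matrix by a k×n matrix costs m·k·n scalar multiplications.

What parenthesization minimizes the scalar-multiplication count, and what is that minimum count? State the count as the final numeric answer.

1608

Adjacent pairs: M₁M₂ = 146·3·11 = 4818; M₂M₃ = 3·11·7 = 231; M₃M₄ = 11·7·3 = 231.
Length 3: M₁..M₃: k=1: 0+231+146·3·7=3297; k=2: 4818+0+146·11·7=16060 → min 3297 | M₂..M₄: k=2: 0+231+3·11·3=330; k=3: 231+0+3·7·3=294 → min 294.
Length 4: M₁..M₄: k=1: 0+294+146·3·3=1608; k=2: 4818+231+146·11·3=9867; k=3: 3297+0+146·7·3=6363 → min 1608.
Optimal parenthesization: (M₁·((M₂·M₃)·M₄)) with cost 1608.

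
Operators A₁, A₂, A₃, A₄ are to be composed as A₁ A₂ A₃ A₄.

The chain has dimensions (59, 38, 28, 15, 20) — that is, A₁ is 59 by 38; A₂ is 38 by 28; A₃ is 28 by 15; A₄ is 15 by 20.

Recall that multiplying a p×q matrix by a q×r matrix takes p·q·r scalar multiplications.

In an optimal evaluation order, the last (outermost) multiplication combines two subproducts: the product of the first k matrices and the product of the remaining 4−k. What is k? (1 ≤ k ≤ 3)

3

Adjacent pairs: A₁A₂ = 59·38·28 = 62776; A₂A₃ = 38·28·15 = 15960; A₃A₄ = 28·15·20 = 8400.
Length 3: A₁..A₃: k=1: 0+15960+59·38·15=49590; k=2: 62776+0+59·28·15=87556 → min 49590 | A₂..A₄: k=2: 0+8400+38·28·20=29680; k=3: 15960+0+38·15·20=27360 → min 27360.
Top-level splits: k=1: (A₁..A₁)·(A₂..A₄) → 0+27360+59·38·20 = 72200; k=2: (A₁..A₂)·(A₃..A₄) → 62776+8400+59·28·20 = 104216; k=3: (A₁..A₃)·(A₄..A₄) → 49590+0+59·15·20 = 67290.
Best split is after A₃, i.e. k = 3.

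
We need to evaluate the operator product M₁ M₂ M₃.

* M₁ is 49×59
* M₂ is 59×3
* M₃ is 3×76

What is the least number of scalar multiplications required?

19845

Order (M₁ (M₂ M₃)): (M₂ M₃): 59×3 by 3×76 → 59×76, cost 59·3·76 = 13452; (M₁ (M₂ M₃)): 49×59 by 59×76 → 49×76, cost 49·59·76 = 219716; cumulative 233168. Total 233168.
Order ((M₁ M₂) M₃): (M₁ M₂): 49×59 by 59×3 → 49×3, cost 49·59·3 = 8673; ((M₁ M₂) M₃): 49×3 by 3×76 → 49×76, cost 49·3·76 = 11172; cumulative 19845. Total 19845.
Minimum: 19845.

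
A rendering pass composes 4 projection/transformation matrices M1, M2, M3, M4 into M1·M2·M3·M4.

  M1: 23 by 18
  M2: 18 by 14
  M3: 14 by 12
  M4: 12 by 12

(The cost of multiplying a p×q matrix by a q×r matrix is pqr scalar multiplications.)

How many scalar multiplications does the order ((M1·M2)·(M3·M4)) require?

(M1·M2): 23×18 by 18×14 → 23×14, cost 23·18·14 = 5796
(M3·M4): 14×12 by 12×12 → 14×12, cost 14·12·12 = 2016
((M1·M2)·(M3·M4)): 23×14 by 14×12 → 23×12, cost 23·14·12 = 3864; cumulative 11676
Total: 11676 scalar multiplications.

11676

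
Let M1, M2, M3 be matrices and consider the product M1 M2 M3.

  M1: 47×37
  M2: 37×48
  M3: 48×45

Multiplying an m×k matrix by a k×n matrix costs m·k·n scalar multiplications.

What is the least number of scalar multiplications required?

158175

Order (M1 (M2 M3)): (M2 M3): 37×48 by 48×45 → 37×45, cost 37·48·45 = 79920; (M1 (M2 M3)): 47×37 by 37×45 → 47×45, cost 47·37·45 = 78255; cumulative 158175. Total 158175.
Order ((M1 M2) M3): (M1 M2): 47×37 by 37×48 → 47×48, cost 47·37·48 = 83472; ((M1 M2) M3): 47×48 by 48×45 → 47×45, cost 47·48·45 = 101520; cumulative 184992. Total 184992.
Minimum: 158175.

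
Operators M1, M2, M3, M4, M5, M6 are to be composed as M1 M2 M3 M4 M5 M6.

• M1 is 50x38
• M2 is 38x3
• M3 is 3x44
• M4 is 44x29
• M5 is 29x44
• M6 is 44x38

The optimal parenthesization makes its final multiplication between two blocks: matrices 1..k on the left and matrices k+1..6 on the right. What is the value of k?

Adjacent pairs: M1M2 = 50·38·3 = 5700; M2M3 = 38·3·44 = 5016; M3M4 = 3·44·29 = 3828; M4M5 = 44·29·44 = 56144; M5M6 = 29·44·38 = 48488.
Length 3: M1..M3: k=1: 0+5016+50·38·44=88616; k=2: 5700+0+50·3·44=12300 → min 12300 | M2..M4: k=2: 0+3828+38·3·29=7134; k=3: 5016+0+38·44·29=53504 → min 7134 | M3..M5: k=3: 0+56144+3·44·44=61952; k=4: 3828+0+3·29·44=7656 → min 7656 | M4..M6: k=4: 0+48488+44·29·38=96976; k=5: 56144+0+44·44·38=129712 → min 96976.
Length 4: M1..M4: k=1: 0+7134+50·38·29=62234; k=2: 5700+3828+50·3·29=13878; k=3: 12300+0+50·44·29=76100 → min 13878 | M2..M5: k=2: 0+7656+38·3·44=12672; k=3: 5016+56144+38·44·44=134728; k=4: 7134+0+38·29·44=55622 → min 12672 | M3..M6: k=3: 0+96976+3·44·38=101992; k=4: 3828+48488+3·29·38=55622; k=5: 7656+0+3·44·38=12672 → min 12672.
Length 5: M1..M5: k=1: 0+12672+50·38·44=96272; k=2: 5700+7656+50·3·44=19956; k=3: 12300+56144+50·44·44=165244; k=4: 13878+0+50·29·44=77678 → min 19956 | M2..M6: k=2: 0+12672+38·3·38=17004; k=3: 5016+96976+38·44·38=165528; k=4: 7134+48488+38·29·38=97498; k=5: 12672+0+38·44·38=76208 → min 17004.
Top-level splits: k=1: (M1..M1)·(M2..M6) → 0+17004+50·38·38 = 89204; k=2: (M1..M2)·(M3..M6) → 5700+12672+50·3·38 = 24072; k=3: (M1..M3)·(M4..M6) → 12300+96976+50·44·38 = 192876; k=4: (M1..M4)·(M5..M6) → 13878+48488+50·29·38 = 117466; k=5: (M1..M5)·(M6..M6) → 19956+0+50·44·38 = 103556.
Best split is after M2, i.e. k = 2.

2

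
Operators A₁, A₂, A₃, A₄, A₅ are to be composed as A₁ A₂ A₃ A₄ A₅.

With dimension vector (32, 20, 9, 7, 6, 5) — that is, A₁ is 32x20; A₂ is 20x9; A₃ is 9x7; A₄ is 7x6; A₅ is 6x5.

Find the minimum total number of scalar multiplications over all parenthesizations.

Adjacent pairs: A₁A₂ = 32·20·9 = 5760; A₂A₃ = 20·9·7 = 1260; A₃A₄ = 9·7·6 = 378; A₄A₅ = 7·6·5 = 210.
Length 3: A₁..A₃: k=1: 0+1260+32·20·7=5740; k=2: 5760+0+32·9·7=7776 → min 5740 | A₂..A₄: k=2: 0+378+20·9·6=1458; k=3: 1260+0+20·7·6=2100 → min 1458 | A₃..A₅: k=3: 0+210+9·7·5=525; k=4: 378+0+9·6·5=648 → min 525.
Length 4: A₁..A₄: k=1: 0+1458+32·20·6=5298; k=2: 5760+378+32·9·6=7866; k=3: 5740+0+32·7·6=7084 → min 5298 | A₂..A₅: k=2: 0+525+20·9·5=1425; k=3: 1260+210+20·7·5=2170; k=4: 1458+0+20·6·5=2058 → min 1425.
Length 5: A₁..A₅: k=1: 0+1425+32·20·5=4625; k=2: 5760+525+32·9·5=7725; k=3: 5740+210+32·7·5=7070; k=4: 5298+0+32·6·5=6258 → min 4625.
Optimal order: (A₁ (A₂ (A₃ (A₄ A₅)))) with cost 4625.

4625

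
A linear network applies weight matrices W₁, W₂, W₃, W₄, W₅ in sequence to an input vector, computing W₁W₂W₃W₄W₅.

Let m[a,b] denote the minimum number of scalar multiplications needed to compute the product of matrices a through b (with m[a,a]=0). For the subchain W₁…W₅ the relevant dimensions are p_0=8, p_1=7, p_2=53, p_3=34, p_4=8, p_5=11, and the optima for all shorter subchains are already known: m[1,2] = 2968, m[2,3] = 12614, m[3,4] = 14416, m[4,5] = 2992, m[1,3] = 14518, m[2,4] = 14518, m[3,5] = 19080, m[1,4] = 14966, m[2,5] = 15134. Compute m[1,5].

15670

m[1,5] = min over k∈[1,4] of m[1,k]+m[k+1,5]+p_{0}·p_k·p_{5}.
k=1: 0 + 15134 + 8·7·11 = 15750; k=2: 2968 + 19080 + 8·53·11 = 26712; k=3: 14518 + 2992 + 8·34·11 = 20502; k=4: 14966 + 0 + 8·8·11 = 15670.
Minimum: 15670 at k=4.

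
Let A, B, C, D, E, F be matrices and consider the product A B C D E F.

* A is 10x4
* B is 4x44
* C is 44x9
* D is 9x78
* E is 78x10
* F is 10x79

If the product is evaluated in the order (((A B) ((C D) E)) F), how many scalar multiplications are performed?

79268

(A B): 10×4 by 4×44 → 10×44, cost 10·4·44 = 1760
(C D): 44×9 by 9×78 → 44×78, cost 44·9·78 = 30888
((C D) E): 44×78 by 78×10 → 44×10, cost 44·78·10 = 34320; cumulative 65208
((A B) ((C D) E)): 10×44 by 44×10 → 10×10, cost 10·44·10 = 4400; cumulative 71368
(((A B) ((C D) E)) F): 10×10 by 10×79 → 10×79, cost 10·10·79 = 7900; cumulative 79268
Total: 79268 scalar multiplications.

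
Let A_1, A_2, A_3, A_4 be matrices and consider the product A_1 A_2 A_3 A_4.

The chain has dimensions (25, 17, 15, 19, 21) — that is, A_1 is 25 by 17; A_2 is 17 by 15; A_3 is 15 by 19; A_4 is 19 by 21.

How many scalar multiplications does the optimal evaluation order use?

20235

Adjacent pairs: A_1A_2 = 25·17·15 = 6375; A_2A_3 = 17·15·19 = 4845; A_3A_4 = 15·19·21 = 5985.
Length 3: A_1..A_3: k=1: 0+4845+25·17·19=12920; k=2: 6375+0+25·15·19=13500 → min 12920 | A_2..A_4: k=2: 0+5985+17·15·21=11340; k=3: 4845+0+17·19·21=11628 → min 11340.
Length 4: A_1..A_4: k=1: 0+11340+25·17·21=20265; k=2: 6375+5985+25·15·21=20235; k=3: 12920+0+25·19·21=22895 → min 20235.
Optimal order: ((A_1 A_2) (A_3 A_4)) with cost 20235.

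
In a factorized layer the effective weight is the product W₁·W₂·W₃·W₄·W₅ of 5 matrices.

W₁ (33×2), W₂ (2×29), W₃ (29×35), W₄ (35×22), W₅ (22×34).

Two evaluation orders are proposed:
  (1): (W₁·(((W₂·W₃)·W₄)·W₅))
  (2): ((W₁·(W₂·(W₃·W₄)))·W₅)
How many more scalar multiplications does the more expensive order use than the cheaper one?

42432

Order (1) = (W₁·(((W₂·W₃)·W₄)·W₅)): (W₂·W₃): 2×29 by 29×35 → 2×35, cost 2·29·35 = 2030; ((W₂·W₃)·W₄): 2×35 by 35×22 → 2×22, cost 2·35·22 = 1540; cumulative 3570; (((W₂·W₃)·W₄)·W₅): 2×22 by 22×34 → 2×34, cost 2·22·34 = 1496; cumulative 5066; (W₁·(((W₂·W₃)·W₄)·W₅)): 33×2 by 2×34 → 33×34, cost 33·2·34 = 2244; cumulative 7310. Total 7310.
Order (2) = ((W₁·(W₂·(W₃·W₄)))·W₅): (W₃·W₄): 29×35 by 35×22 → 29×22, cost 29·35·22 = 22330; (W₂·(W₃·W₄)): 2×29 by 29×22 → 2×22, cost 2·29·22 = 1276; cumulative 23606; (W₁·(W₂·(W₃·W₄))): 33×2 by 2×22 → 33×22, cost 33·2·22 = 1452; cumulative 25058; ((W₁·(W₂·(W₃·W₄)))·W₅): 33×22 by 22×34 → 33×34, cost 33·22·34 = 24684; cumulative 49742. Total 49742.
Difference: |7310 − 49742| = 42432.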